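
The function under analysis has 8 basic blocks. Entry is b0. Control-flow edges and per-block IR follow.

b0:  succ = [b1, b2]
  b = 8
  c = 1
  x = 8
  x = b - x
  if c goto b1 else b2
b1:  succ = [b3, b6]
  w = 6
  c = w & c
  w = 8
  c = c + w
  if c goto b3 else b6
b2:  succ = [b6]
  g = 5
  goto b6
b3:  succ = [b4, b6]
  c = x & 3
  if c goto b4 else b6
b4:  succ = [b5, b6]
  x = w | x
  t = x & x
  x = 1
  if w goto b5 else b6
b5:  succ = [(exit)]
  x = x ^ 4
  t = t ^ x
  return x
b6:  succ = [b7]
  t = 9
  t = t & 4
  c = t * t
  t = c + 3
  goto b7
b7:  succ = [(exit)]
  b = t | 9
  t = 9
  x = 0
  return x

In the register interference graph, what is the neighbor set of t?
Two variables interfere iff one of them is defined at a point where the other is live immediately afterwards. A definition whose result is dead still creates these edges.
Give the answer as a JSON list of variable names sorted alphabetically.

Answer: ["w", "x"]

Analysis:
Block summaries:
  b0: {b,c,x} / ∅
  b1: {c,w} / {c}
  b2: {g} / ∅
  b3: {c} / {x}
  b4: {t,x} / {w,x}
  b5: {t,x} / {t,x}
  b6: {c,t} / ∅
  b7: {b,t,x} / {t}

Backward fixpoint:
  b0: in=∅ out={c,x}
  b1: in={c,x} out={w,x}
  b2: in=∅ out=∅
  b3: in={w,x} out={w,x}
  b4: in={w,x} out={t,x}
  b5: in={t,x} out=∅
  b6: in=∅ out={t}
  b7: in={t} out=∅

Conflict graph:
  b: {c,x}
  c: {b,w,x}
  g: ∅
  t: {w,x}
  w: {c,t,x}
  x: {b,c,t,w}

N(t) = ["w", "x"]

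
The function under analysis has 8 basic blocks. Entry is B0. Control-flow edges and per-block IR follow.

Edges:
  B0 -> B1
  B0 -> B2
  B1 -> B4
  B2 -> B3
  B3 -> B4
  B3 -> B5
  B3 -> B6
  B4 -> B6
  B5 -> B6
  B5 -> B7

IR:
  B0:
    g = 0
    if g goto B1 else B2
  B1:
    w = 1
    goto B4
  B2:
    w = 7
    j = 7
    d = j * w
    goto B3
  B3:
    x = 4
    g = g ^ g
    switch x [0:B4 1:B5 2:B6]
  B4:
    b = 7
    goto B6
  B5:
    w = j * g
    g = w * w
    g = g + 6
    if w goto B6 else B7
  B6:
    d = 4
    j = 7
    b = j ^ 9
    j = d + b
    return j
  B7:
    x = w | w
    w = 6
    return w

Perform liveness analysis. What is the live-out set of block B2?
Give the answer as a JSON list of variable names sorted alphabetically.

Answer: ["g", "j"]

Analysis:
Per-block:
  B0: {g} / ∅
  B1: {w} / ∅
  B2: {d,j,w} / ∅
  B3: {g,x} / {g}
  B4: {b} / ∅
  B5: {g,w} / {g,j}
  B6: {b,d,j} / ∅
  B7: {w,x} / {w}

Live sets:
  B0: in=∅ out={g}
  B1: in=∅ out=∅
  B2: in={g} out={g,j}
  B3: in={g,j} out={g,j}
  B4: in=∅ out=∅
  B5: in={g,j} out={w}
  B6: in=∅ out=∅
  B7: in={w} out=∅

live-out(B2) = ["g", "j"]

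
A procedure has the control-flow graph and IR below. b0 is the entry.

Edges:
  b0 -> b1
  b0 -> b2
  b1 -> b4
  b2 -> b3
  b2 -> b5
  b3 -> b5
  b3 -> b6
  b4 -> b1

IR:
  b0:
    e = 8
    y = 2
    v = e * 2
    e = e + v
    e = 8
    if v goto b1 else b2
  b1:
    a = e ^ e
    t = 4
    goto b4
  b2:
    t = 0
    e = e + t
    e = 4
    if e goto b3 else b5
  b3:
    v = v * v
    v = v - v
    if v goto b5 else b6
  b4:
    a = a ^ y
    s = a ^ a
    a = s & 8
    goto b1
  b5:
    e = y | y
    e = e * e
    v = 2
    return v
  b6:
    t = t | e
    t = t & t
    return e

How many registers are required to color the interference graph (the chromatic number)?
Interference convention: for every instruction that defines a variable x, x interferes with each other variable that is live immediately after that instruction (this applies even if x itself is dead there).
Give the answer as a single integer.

Answer: 4

Analysis:
def/use:
  b0: {e,v,y} / ∅
  b1: {a,t} / {e}
  b2: {e,t} / {e}
  b3: {v} / {v}
  b4: {a,s} / {a,y}
  b5: {e,v} / {y}
  b6: {t} / {e,t}

Backward fixpoint:
  live b0: ∅→{e,v,y}
  live b1: {e,y}→{a,e,y}
  live b2: {e,v,y}→{e,t,v,y}
  live b3: {e,t,v,y}→{e,t,y}
  live b4: {a,e,y}→{e,y}
  live b5: {y}→∅
  live b6: {e,t}→∅

Interference:
  a↔{e,t,y}
  e↔{a,s,t,v,y}
  s↔{e,y}
  t↔{a,e,v,y}
  v↔{e,t,y}
  y↔{a,e,s,t,v}

Registers:
  clique {a,e,t,y} ⇒ need ≥ 4
  assign a→c3 e→c0 s→c2 t→c2 v→c3 y→c1 — no edge inside a register ⇒ χ ≤ 4
  χ = 4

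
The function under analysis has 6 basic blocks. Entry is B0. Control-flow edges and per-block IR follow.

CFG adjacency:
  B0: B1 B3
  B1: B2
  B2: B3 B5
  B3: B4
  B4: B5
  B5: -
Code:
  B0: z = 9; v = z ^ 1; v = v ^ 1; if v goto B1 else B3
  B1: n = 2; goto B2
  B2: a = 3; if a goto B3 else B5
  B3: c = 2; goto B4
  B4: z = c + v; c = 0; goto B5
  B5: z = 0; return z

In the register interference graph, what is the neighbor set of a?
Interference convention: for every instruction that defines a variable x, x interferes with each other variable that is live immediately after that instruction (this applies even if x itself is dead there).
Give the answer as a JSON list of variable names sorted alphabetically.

def/use:
  B0 def {v,z} use ∅
  B1 def {n} use ∅
  B2 def {a} use ∅
  B3 def {c} use ∅
  B4 def {c,z} use {c,v}
  B5 def {z} use ∅

Live sets:
  B0: in=∅ out={v}
  B1: in={v} out={v}
  B2: in={v} out={v}
  B3: in={v} out={c,v}
  B4: in={c,v} out=∅
  B5: in=∅ out=∅

Interfere edges:
  a — {v}
  c — {v}
  n — {v}
  v — {a,c,n}
  z — ∅

N(a) = ["v"]

Answer: ["v"]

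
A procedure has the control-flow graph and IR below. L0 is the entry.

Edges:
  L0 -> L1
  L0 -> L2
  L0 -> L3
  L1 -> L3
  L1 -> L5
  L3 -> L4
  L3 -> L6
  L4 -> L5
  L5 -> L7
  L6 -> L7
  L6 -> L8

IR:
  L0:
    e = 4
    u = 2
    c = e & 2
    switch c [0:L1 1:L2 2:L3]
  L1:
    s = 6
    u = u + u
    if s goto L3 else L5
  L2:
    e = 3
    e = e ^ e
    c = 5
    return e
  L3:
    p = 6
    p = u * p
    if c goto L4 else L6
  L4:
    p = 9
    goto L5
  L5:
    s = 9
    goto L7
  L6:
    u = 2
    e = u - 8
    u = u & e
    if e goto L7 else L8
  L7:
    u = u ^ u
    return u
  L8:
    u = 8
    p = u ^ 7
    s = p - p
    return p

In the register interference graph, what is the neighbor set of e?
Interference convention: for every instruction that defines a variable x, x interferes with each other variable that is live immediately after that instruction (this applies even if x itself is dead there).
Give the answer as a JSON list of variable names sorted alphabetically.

Block summaries:
  L0 def {c,e,u} use ∅
  L1 def {s,u} use {u}
  L2 def {c,e} use ∅
  L3 def {p} use {c,u}
  L4 def {p} use ∅
  L5 def {s} use ∅
  L6 def {e,u} use ∅
  L7 def {u} use {u}
  L8 def {p,s,u} use ∅

Liveness:
  live L0: ∅→{c,u}
  live L1: {c,u}→{c,u}
  live L2: ∅→∅
  live L3: {c,u}→{u}
  live L4: {u}→{u}
  live L5: {u}→{u}
  live L6: ∅→{u}
  live L7: {u}→∅
  live L8: ∅→∅

Conflict graph:
  c↔{e,p,s,u}
  e↔{c,u}
  p↔{c,s,u}
  s↔{c,p,u}
  u↔{c,e,p,s}

N(e) = ["c", "u"]

Answer: ["c", "u"]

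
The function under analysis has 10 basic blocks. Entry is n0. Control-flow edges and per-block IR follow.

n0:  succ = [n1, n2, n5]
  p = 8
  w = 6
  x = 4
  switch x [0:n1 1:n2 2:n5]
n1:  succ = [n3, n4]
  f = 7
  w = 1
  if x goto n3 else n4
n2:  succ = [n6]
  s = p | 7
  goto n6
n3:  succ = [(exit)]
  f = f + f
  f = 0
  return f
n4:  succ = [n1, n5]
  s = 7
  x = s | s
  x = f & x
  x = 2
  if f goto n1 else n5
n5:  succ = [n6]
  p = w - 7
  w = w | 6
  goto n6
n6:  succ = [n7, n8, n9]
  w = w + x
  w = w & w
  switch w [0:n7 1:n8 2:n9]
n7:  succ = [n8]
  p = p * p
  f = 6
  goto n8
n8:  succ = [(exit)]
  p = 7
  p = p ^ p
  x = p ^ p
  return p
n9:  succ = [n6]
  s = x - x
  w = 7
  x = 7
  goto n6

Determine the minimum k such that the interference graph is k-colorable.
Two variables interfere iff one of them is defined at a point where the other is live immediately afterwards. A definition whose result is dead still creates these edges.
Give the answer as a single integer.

Answer: 4

Working:
Per-block:
  n0: {p,w,x} / ∅
  n1: {f,w} / {x}
  n2: {s} / {p}
  n3: {f} / {f}
  n4: {s,x} / {f}
  n5: {p,w} / {w}
  n6: {w} / {w,x}
  n7: {f,p} / {p}
  n8: {p,x} / ∅
  n9: {s,w,x} / {x}

Liveness:
  n0 li=∅ lo={p,w,x}
  n1 li={x} lo={f,w}
  n2 li={p,w,x} lo={p,w,x}
  n3 li={f} lo=∅
  n4 li={f,w} lo={w,x}
  n5 li={w,x} lo={p,w,x}
  n6 li={p,w,x} lo={p,x}
  n7 li={p} lo=∅
  n8 li=∅ lo=∅
  n9 li={p,x} lo={p,w,x}

Interference:
  f: {s,w,x}
  p: {s,w,x}
  s: {f,p,w,x}
  w: {f,p,s,x}
  x: {f,p,s,w}

Registers:
  clique {f,s,w,x} ⇒ need ≥ 4
  4-colouring: r0={s}  r1={w}  r2={x}  r3={f,p}
  χ = 4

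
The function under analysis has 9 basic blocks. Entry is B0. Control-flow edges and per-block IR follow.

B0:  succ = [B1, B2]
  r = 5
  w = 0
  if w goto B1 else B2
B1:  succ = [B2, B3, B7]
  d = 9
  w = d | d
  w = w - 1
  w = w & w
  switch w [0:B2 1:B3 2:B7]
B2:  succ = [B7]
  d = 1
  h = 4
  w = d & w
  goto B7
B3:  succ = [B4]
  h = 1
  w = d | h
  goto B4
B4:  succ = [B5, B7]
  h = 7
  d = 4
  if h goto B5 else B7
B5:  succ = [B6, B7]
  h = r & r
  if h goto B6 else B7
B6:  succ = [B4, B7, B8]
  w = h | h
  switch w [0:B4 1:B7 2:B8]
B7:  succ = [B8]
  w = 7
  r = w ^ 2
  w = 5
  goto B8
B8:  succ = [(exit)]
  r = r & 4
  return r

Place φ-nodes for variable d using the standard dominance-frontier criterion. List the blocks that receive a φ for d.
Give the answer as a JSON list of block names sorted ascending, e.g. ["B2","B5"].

Answer: ["B2", "B4", "B7", "B8"]

Analysis:
idom tree: B1←B0 B2←B0 B3←B1 B4←B3 B5←B4 B6←B5 B7←B0 B8←B0
Dom at joins:
  B2: preds {B0,B1}: {B0} ∩ {B0,B1} = {B0}; idom=B0
  B4: preds {B3,B6}: {B0,B1,B3} ∩ {B0,B1,B3,B4,B5,B6} = {B0,B1,B3}; idom=B3
  B7: preds {B1,B2,B4,B5,B6}: {B0,B1} ∩ {B0,B2} ∩ {B0,B1,B3,B4} ∩ {B0,B1,B3,B4,B5} ∩ {B0,B1,B3,B4,B5,B6} = {B0}; idom=B0
  B8: preds {B6,B7}: {B0,B1,B3,B4,B5,B6} ∩ {B0,B7} = {B0}; idom=B0

DF walk-up:
  B2←B0: walk · to B0
  B2←B1: walk B1 to B0
  B4←B3: walk · to B3
  B4←B6: walk B6→B5→B4 to B3
  B7←B1: walk B1 to B0
  B7←B2: walk B2 to B0
  B7←B4: walk B4→B3→B1 to B0
  B7←B5: walk B5→B4→B3→B1 to B0
  B7←B6: walk B6→B5→B4→B3→B1 to B0
  B8←B6: walk B6→B5→B4→B3→B1 to B0
  B8←B7: walk B7 to B0
  B0 → ∅
  B1 → {B2,B7,B8}
  B2 → {B7}
  B3 → {B7,B8}
  B4 → {B4,B7,B8}
  B5 → {B4,B7,B8}
  B6 → {B4,B7,B8}
  B7 → {B8}
  B8 → ∅

φ for d: defs {B1,B2,B4}
  DF⁺ = {B2,B4,B7,B8}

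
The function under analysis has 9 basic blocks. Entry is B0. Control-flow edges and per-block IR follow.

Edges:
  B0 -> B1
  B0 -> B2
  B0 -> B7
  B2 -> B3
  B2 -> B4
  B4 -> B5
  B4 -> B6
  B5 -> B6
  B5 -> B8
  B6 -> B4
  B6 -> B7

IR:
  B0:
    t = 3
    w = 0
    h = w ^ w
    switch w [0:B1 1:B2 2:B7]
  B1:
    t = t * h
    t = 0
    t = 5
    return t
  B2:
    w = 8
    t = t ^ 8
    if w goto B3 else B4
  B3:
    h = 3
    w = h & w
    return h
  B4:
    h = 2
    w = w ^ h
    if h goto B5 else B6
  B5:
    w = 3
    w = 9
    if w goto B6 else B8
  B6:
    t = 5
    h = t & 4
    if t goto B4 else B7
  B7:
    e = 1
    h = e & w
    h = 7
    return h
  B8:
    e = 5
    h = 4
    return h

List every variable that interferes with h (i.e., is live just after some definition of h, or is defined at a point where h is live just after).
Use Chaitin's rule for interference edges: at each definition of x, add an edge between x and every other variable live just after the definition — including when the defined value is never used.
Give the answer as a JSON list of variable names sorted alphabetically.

Answer: ["t", "w"]

Working:
def/use:
  B0: {h,t,w} / ∅
  B1: {t} / {h,t}
  B2: {t,w} / {t}
  B3: {h,w} / {w}
  B4: {h,w} / {w}
  B5: {w} / ∅
  B6: {h,t} / ∅
  B7: {e,h} / {w}
  B8: {e,h} / ∅

Live sets:
  B0: in=∅ out={h,t,w}
  B1: in={h,t} out=∅
  B2: in={t} out={w}
  B3: in={w} out=∅
  B4: in={w} out={w}
  B5: in=∅ out={w}
  B6: in={w} out={w}
  B7: in={w} out=∅
  B8: in=∅ out=∅

Conflict graph:
  e↔{w}
  h↔{t,w}
  t↔{h,w}
  w↔{e,h,t}

N(h) = ["t", "w"]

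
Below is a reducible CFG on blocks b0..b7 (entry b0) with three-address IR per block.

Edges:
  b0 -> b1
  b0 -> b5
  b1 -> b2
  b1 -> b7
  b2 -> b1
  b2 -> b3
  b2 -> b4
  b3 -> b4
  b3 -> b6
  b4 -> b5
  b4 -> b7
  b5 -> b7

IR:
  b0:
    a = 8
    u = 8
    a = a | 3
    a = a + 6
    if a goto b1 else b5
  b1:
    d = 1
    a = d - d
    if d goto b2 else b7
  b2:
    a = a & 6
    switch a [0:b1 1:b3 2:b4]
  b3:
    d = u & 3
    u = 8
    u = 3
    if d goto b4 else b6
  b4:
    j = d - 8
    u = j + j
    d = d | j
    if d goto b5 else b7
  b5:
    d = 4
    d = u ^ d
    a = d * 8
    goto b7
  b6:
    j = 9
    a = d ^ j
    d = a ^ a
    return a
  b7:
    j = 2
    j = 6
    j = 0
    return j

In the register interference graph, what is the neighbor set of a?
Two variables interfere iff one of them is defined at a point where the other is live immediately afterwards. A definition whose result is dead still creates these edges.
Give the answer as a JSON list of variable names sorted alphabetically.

Per-block:
  b0 def {a,u} use ∅
  b1 def {a,d} use ∅
  b2 def {a} use {a}
  b3 def {d,u} use {u}
  b4 def {d,j,u} use {d}
  b5 def {a,d} use {u}
  b6 def {a,d,j} use {d}
  b7 def {j} use ∅

Backward fixpoint:
  live b0: ∅→{u}
  live b1: {u}→{a,d,u}
  live b2: {a,d,u}→{d,u}
  live b3: {u}→{d}
  live b4: {d}→{u}
  live b5: {u}→∅
  live b6: {d}→∅
  live b7: ∅→∅

Interfere edges:
  a — {d,u}
  d — {a,j,u}
  j — {d,u}
  u — {a,d,j}

N(a) = ["d", "u"]

Answer: ["d", "u"]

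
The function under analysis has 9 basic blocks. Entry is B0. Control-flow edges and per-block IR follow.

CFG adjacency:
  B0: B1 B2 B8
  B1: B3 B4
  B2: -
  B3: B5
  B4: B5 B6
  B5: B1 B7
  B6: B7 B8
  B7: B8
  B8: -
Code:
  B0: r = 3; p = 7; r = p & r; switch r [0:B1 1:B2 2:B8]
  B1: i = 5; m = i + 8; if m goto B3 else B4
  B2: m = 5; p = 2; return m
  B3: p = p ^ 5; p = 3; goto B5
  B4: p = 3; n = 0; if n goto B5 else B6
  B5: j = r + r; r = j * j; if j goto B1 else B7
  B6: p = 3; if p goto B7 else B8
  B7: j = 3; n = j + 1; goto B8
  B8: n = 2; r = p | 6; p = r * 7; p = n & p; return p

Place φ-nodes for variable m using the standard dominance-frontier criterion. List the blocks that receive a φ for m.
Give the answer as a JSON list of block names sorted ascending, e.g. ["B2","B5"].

Answer: ["B1", "B8"]

Analysis:
idom tree: B1←B0 B2←B0 B3←B1 B4←B1 B5←B1 B6←B4 B7←B1 B8←B0
Dom∩ at merges:
  B1: preds {B0,B5}: {B0} ∩ {B0,B1,B5} = {B0}; idom=B0
  B5: preds {B3,B4}: {B0,B1,B3} ∩ {B0,B1,B4} = {B0,B1}; idom=B1
  B7: preds {B5,B6}: {B0,B1,B5} ∩ {B0,B1,B4,B6} = {B0,B1}; idom=B1
  B8: preds {B0,B6,B7}: {B0} ∩ {B0,B1,B4,B6} ∩ {B0,B1,B7} = {B0}; idom=B0

Frontier:
  B1←B0: walk · to B0
  B1←B5: walk B5→B1 to B0
  B5←B3: walk B3 to B1
  B5←B4: walk B4 to B1
  B7←B5: walk B5 to B1
  B7←B6: walk B6→B4 to B1
  B8←B0: walk · to B0
  B8←B6: walk B6→B4→B1 to B0
  B8←B7: walk B7→B1 to B0
  DF(B0)=∅
  DF(B1)={B1,B8}
  DF(B2)=∅
  DF(B3)={B5}
  DF(B4)={B5,B7,B8}
  DF(B5)={B1,B7}
  DF(B6)={B7,B8}
  DF(B7)={B8}
  DF(B8)=∅

φ for m: defs {B1,B2}
  DF⁺ = {B1,B8}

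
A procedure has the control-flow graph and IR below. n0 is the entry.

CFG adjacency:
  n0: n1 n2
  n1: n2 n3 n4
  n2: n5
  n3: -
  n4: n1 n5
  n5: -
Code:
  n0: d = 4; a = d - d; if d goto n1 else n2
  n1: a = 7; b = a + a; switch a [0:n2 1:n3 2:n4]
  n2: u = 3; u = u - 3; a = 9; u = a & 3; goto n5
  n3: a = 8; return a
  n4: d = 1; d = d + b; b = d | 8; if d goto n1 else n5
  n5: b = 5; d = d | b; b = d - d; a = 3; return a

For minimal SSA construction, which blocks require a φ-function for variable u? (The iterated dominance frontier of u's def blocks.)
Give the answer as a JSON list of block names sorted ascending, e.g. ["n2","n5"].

Answer: ["n5"]

Derivation:
idom tree: n1←n0 n2←n0 n3←n1 n4←n1 n5←n0
Dom∩ at merges:
  n1: preds {n0,n4}: {n0} ∩ {n0,n1,n4} = {n0}; idom=n0
  n2: preds {n0,n1}: {n0} ∩ {n0,n1} = {n0}; idom=n0
  n5: preds {n2,n4}: {n0,n2} ∩ {n0,n1,n4} = {n0}; idom=n0

Frontier:
  join n1 pred n0: · stop@n0
  join n1 pred n4: n4→n1 stop@n0
  join n2 pred n0: · stop@n0
  join n2 pred n1: n1 stop@n0
  join n5 pred n2: n2 stop@n0
  join n5 pred n4: n4→n1 stop@n0
  DF(n0)=∅
  DF(n1)={n1,n2,n5}
  DF(n2)={n5}
  DF(n3)=∅
  DF(n4)={n1,n5}
  DF(n5)=∅

φ for u: defs {n2}
  DF⁺ = {n5}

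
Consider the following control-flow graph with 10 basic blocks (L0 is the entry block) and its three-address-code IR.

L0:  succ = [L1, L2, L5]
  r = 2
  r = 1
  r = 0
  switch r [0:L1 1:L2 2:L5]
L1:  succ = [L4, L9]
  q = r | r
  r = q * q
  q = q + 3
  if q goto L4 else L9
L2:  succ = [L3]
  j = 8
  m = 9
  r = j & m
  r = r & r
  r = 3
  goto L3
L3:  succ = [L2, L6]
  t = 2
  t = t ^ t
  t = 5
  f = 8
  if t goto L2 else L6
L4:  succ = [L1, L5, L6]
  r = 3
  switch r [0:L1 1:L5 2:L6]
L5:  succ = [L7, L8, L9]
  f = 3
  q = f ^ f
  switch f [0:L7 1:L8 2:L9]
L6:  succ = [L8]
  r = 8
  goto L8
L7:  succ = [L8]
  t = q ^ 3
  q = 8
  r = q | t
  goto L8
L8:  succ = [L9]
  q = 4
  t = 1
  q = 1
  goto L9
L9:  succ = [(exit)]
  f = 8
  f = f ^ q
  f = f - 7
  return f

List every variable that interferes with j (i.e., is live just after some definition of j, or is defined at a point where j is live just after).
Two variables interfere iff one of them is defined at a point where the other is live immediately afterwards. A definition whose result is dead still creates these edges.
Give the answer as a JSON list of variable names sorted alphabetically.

Answer: ["m"]

Derivation:
def/use:
  L0: def={r} ue=∅
  L1: def={q,r} ue={r}
  L2: def={j,m,r} ue=∅
  L3: def={f,t} ue=∅
  L4: def={r} ue=∅
  L5: def={f,q} ue=∅
  L6: def={r} ue=∅
  L7: def={q,r,t} ue={q}
  L8: def={q,t} ue=∅
  L9: def={f} ue={q}

Backward fixpoint:
  live L0: ∅→{r}
  live L1: {r}→{q}
  live L2: ∅→∅
  live L3: ∅→∅
  live L4: ∅→{r}
  live L5: ∅→{q}
  live L6: ∅→∅
  live L7: {q}→∅
  live L8: ∅→{q}
  live L9: {q}→∅

Conflict graph:
  f — {q,t}
  j — {m}
  m — {j}
  q — {f,r,t}
  r — {q}
  t — {f,q}

N(j) = ["m"]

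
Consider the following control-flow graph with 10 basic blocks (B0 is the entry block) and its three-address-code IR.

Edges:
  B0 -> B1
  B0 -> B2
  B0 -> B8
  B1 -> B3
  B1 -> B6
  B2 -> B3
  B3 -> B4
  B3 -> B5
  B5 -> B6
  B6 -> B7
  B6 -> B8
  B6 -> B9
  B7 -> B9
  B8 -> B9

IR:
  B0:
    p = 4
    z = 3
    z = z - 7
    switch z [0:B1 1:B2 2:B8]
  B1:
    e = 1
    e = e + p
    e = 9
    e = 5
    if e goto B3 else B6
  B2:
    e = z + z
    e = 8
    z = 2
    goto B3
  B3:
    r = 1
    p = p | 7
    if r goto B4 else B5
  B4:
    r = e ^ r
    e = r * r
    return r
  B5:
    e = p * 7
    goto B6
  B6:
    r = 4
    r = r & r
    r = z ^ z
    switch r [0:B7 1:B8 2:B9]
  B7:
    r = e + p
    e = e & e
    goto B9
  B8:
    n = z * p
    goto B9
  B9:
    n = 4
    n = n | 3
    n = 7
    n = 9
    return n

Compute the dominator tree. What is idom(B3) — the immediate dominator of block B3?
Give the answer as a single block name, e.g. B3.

idom tree: B1←B0 B2←B0 B3←B0 B4←B3 B5←B3 B6←B0 B7←B6 B8←B0 B9←B0
Dom at joins:
  B3: preds {B1,B2}: {B0,B1} ∩ {B0,B2} = {B0}; idom=B0
  B6: preds {B1,B5}: {B0,B1} ∩ {B0,B3,B5} = {B0}; idom=B0
  B8: preds {B0,B6}: {B0} ∩ {B0,B6} = {B0}; idom=B0
  B9: preds {B6,B7,B8}: {B0,B6} ∩ {B0,B6,B7} ∩ {B0,B8} = {B0}; idom=B0

idom(B3) = B0

Answer: B0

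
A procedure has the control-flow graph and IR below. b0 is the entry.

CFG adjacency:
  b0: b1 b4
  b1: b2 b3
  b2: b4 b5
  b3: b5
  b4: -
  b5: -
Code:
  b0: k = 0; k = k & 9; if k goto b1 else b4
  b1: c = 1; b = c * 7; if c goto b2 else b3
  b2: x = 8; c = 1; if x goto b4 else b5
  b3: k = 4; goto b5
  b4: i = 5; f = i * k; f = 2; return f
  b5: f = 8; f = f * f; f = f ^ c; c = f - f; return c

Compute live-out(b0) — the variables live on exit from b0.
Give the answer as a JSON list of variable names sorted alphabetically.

Per-block:
  b0: {k} / ∅
  b1: {b,c} / ∅
  b2: {c,x} / ∅
  b3: {k} / ∅
  b4: {f,i} / {k}
  b5: {c,f} / {c}

Liveness:
  live b0: ∅→{k}
  live b1: {k}→{c,k}
  live b2: {k}→{c,k}
  live b3: {c}→{c}
  live b4: {k}→∅
  live b5: {c}→∅

live-out(b0) = ["k"]

Answer: ["k"]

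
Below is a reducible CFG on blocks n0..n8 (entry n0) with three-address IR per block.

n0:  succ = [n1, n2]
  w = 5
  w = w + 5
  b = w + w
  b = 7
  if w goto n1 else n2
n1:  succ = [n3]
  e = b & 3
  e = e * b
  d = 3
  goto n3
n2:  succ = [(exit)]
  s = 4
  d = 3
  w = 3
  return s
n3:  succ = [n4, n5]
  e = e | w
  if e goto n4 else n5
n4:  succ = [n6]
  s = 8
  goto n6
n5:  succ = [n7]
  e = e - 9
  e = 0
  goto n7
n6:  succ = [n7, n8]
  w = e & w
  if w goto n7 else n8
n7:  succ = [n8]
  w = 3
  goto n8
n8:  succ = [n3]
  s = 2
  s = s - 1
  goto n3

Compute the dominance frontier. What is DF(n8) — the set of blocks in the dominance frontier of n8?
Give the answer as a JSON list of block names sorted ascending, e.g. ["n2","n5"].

Answer: ["n3"]

Working:
idom tree: n1←n0 n2←n0 n3←n1 n4←n3 n5←n3 n6←n4 n7←n3 n8←n3
Join-block Dom:
  n3: preds {n1,n8}: {n0,n1} ∩ {n0,n1,n3,n8} = {n0,n1}; idom=n1
  n7: preds {n5,n6}: {n0,n1,n3,n5} ∩ {n0,n1,n3,n4,n6} = {n0,n1,n3}; idom=n3
  n8: preds {n6,n7}: {n0,n1,n3,n4,n6} ∩ {n0,n1,n3,n7} = {n0,n1,n3}; idom=n3

DF derivation:
  n3←n1: walk · to n1
  n3←n8: walk n8→n3 to n1
  n7←n5: walk n5 to n3
  n7←n6: walk n6→n4 to n3
  n8←n6: walk n6→n4 to n3
  n8←n7: walk n7 to n3
  n0: DF=∅
  n1: DF=∅
  n2: DF=∅
  n3: DF={n3}
  n4: DF={n7,n8}
  n5: DF={n7}
  n6: DF={n7,n8}
  n7: DF={n8}
  n8: DF={n3}

DF(n8) = ["n3"]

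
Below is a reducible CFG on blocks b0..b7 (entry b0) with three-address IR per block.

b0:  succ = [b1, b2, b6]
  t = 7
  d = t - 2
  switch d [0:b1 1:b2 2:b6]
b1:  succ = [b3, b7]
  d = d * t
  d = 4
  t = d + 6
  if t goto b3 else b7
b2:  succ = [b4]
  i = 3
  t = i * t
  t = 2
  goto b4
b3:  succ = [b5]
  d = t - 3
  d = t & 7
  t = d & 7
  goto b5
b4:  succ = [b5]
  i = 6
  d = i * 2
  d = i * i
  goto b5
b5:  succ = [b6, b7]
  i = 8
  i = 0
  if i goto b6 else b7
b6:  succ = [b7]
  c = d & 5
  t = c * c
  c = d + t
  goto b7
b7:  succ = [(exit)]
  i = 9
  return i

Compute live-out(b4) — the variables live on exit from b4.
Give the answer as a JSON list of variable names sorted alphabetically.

Answer: ["d"]

Derivation:
Block summaries:
  b0: {d,t} / ∅
  b1: {d,t} / {d,t}
  b2: {i,t} / {t}
  b3: {d,t} / {t}
  b4: {d,i} / ∅
  b5: {i} / ∅
  b6: {c,t} / {d}
  b7: {i} / ∅

Liveness:
  b0 li=∅ lo={d,t}
  b1 li={d,t} lo={t}
  b2 li={t} lo=∅
  b3 li={t} lo={d}
  b4 li=∅ lo={d}
  b5 li={d} lo={d}
  b6 li={d} lo=∅
  b7 li=∅ lo=∅

live-out(b4) = ["d"]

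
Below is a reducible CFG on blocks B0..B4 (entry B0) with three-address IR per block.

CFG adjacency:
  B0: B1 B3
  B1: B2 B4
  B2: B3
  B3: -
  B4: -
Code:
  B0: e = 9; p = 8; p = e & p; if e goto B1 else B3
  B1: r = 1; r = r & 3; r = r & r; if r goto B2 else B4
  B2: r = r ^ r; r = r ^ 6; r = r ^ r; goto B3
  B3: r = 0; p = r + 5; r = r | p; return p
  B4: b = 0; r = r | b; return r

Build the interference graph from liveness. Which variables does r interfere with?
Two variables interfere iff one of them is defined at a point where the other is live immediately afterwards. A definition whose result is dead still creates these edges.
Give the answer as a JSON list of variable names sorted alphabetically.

Per-block:
  B0: {e,p} / ∅
  B1: {r} / ∅
  B2: {r} / {r}
  B3: {p,r} / ∅
  B4: {b,r} / {r}

Liveness:
  B0: in=∅ out=∅
  B1: in=∅ out={r}
  B2: in={r} out=∅
  B3: in=∅ out=∅
  B4: in={r} out=∅

Conflict graph:
  b: {r}
  e: {p}
  p: {e,r}
  r: {b,p}

N(r) = ["b", "p"]

Answer: ["b", "p"]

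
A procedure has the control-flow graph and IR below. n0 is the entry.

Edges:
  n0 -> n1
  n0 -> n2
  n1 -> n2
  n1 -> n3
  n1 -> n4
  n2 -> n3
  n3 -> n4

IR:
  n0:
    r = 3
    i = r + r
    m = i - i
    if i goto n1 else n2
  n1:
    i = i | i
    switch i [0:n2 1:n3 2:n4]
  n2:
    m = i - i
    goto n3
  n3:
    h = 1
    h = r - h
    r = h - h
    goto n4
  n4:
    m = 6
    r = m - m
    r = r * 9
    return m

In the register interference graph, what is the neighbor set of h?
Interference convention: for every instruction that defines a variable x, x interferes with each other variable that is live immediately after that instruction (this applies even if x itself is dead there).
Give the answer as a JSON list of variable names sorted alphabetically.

Per-block:
  n0 def {i,m,r} use ∅
  n1 def {i} use {i}
  n2 def {m} use {i}
  n3 def {h,r} use {r}
  n4 def {m,r} use ∅

Backward fixpoint:
  live n0: ∅→{i,r}
  live n1: {i,r}→{i,r}
  live n2: {i,r}→{r}
  live n3: {r}→∅
  live n4: ∅→∅

Interference:
  h↔{r}
  i↔{m,r}
  m↔{i,r}
  r↔{h,i,m}

N(h) = ["r"]

Answer: ["r"]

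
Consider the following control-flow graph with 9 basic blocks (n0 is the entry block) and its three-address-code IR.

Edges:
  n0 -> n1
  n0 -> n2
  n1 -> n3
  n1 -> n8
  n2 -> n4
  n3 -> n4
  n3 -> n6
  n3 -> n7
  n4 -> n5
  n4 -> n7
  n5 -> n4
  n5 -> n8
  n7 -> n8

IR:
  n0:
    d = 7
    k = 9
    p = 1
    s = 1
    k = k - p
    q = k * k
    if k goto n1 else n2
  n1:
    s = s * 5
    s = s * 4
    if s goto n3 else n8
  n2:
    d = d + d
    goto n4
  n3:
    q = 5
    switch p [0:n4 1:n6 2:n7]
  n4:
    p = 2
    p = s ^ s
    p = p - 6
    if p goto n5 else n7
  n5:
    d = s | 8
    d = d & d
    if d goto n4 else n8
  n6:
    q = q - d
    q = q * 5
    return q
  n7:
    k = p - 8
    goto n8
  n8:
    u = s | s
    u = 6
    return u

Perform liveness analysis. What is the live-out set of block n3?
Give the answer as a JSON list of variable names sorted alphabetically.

Per-block:
  n0 def {d,k,p,q,s} use ∅
  n1 def {s} use {s}
  n2 def {d} use {d}
  n3 def {q} use {p}
  n4 def {p} use {s}
  n5 def {d} use {s}
  n6 def {q} use {d,q}
  n7 def {k} use {p}
  n8 def {u} use {s}

Live sets:
  n0 li=∅ lo={d,p,s}
  n1 li={d,p,s} lo={d,p,s}
  n2 li={d,s} lo={s}
  n3 li={d,p,s} lo={d,p,q,s}
  n4 li={s} lo={p,s}
  n5 li={s} lo={s}
  n6 li={d,q} lo=∅
  n7 li={p,s} lo={s}
  n8 li={s} lo=∅

live-out(n3) = ["d", "p", "q", "s"]

Answer: ["d", "p", "q", "s"]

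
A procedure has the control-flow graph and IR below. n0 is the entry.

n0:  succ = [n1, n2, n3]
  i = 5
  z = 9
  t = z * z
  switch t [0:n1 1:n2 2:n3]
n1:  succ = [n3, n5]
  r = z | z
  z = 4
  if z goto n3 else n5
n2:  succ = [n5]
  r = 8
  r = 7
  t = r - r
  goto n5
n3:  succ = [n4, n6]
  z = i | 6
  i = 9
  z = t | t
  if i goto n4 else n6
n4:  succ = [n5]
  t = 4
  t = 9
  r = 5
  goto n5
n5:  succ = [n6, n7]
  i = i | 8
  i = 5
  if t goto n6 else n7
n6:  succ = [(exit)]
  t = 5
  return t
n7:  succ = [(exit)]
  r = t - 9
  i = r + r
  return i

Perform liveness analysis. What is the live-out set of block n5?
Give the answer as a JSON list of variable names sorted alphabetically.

Answer: ["t"]

Working:
Per-block:
  n0: {i,t,z} / ∅
  n1: {r,z} / {z}
  n2: {r,t} / ∅
  n3: {i,z} / {i,t}
  n4: {r,t} / ∅
  n5: {i} / {i,t}
  n6: {t} / ∅
  n7: {i,r} / {t}

Backward fixpoint:
  n0 li=∅ lo={i,t,z}
  n1 li={i,t,z} lo={i,t}
  n2 li={i} lo={i,t}
  n3 li={i,t} lo={i}
  n4 li={i} lo={i,t}
  n5 li={i,t} lo={t}
  n6 li=∅ lo=∅
  n7 li={t} lo=∅

live-out(n5) = ["t"]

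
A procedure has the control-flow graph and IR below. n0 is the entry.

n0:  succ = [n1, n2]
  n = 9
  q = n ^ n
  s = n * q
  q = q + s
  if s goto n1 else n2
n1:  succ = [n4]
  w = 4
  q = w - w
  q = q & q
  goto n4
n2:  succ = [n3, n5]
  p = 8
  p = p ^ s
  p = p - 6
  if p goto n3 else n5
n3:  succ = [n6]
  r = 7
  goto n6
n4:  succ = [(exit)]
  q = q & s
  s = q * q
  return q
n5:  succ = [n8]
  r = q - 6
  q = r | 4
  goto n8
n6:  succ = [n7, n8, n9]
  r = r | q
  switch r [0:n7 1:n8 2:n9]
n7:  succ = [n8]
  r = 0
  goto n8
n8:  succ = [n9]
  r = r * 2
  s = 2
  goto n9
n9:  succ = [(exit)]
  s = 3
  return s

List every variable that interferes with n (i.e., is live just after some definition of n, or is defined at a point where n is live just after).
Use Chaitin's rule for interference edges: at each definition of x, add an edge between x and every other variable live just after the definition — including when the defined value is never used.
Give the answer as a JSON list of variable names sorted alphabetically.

Per-block:
  n0: {n,q,s} / ∅
  n1: {q,w} / ∅
  n2: {p} / {s}
  n3: {r} / ∅
  n4: {q,s} / {q,s}
  n5: {q,r} / {q}
  n6: {r} / {q,r}
  n7: {r} / ∅
  n8: {r,s} / {r}
  n9: {s} / ∅

Live sets:
  n0 li=∅ lo={q,s}
  n1 li={s} lo={q,s}
  n2 li={q,s} lo={q}
  n3 li={q} lo={q,r}
  n4 li={q,s} lo=∅
  n5 li={q} lo={r}
  n6 li={q,r} lo={r}
  n7 li=∅ lo={r}
  n8 li={r} lo=∅
  n9 li=∅ lo=∅

Conflict graph:
  n↔{q}
  p↔{q,s}
  q↔{n,p,r,s}
  r↔{q}
  s↔{p,q,w}
  w↔{s}

N(n) = ["q"]

Answer: ["q"]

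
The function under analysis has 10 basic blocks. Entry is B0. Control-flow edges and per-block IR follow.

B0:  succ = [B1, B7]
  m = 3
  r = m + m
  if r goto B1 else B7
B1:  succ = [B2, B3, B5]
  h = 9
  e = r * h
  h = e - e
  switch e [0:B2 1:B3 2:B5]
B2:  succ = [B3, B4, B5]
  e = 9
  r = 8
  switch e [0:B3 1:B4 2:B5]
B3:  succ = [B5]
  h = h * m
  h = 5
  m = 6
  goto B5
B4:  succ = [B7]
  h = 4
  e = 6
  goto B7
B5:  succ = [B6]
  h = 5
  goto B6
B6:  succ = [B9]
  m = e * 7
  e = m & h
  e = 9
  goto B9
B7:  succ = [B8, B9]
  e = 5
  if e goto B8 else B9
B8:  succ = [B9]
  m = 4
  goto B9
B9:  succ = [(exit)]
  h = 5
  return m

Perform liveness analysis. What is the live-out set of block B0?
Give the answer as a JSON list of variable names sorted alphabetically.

Block summaries:
  B0: def={m,r} ue=∅
  B1: def={e,h} ue={r}
  B2: def={e,r} ue=∅
  B3: def={h,m} ue={h,m}
  B4: def={e,h} ue=∅
  B5: def={h} ue=∅
  B6: def={e,m} ue={e,h}
  B7: def={e} ue=∅
  B8: def={m} ue=∅
  B9: def={h} ue={m}

Live sets:
  B0: in=∅ out={m,r}
  B1: in={m,r} out={e,h,m}
  B2: in={h,m} out={e,h,m}
  B3: in={e,h,m} out={e}
  B4: in={m} out={m}
  B5: in={e} out={e,h}
  B6: in={e,h} out={m}
  B7: in={m} out={m}
  B8: in=∅ out={m}
  B9: in={m} out=∅

live-out(B0) = ["m", "r"]

Answer: ["m", "r"]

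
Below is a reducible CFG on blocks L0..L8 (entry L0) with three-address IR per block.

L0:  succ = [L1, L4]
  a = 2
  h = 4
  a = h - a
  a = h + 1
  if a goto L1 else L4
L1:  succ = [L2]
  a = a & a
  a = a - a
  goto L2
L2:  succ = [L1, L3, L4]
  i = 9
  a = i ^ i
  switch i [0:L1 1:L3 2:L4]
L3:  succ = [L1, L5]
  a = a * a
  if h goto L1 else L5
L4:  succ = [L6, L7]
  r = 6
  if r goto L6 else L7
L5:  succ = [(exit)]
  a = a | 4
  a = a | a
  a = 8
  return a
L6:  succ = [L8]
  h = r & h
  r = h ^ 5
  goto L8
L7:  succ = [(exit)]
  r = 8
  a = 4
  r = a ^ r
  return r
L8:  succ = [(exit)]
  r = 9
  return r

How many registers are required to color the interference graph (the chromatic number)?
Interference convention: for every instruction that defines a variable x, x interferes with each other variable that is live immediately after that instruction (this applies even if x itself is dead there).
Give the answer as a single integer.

Block summaries:
  L0 def {a,h} use ∅
  L1 def {a} use {a}
  L2 def {a,i} use ∅
  L3 def {a} use {a,h}
  L4 def {r} use ∅
  L5 def {a} use {a}
  L6 def {h,r} use {h,r}
  L7 def {a,r} use ∅
  L8 def {r} use ∅

Backward fixpoint:
  L0 li=∅ lo={a,h}
  L1 li={a,h} lo={h}
  L2 li={h} lo={a,h}
  L3 li={a,h} lo={a,h}
  L4 li={h} lo={h,r}
  L5 li={a} lo=∅
  L6 li={h,r} lo=∅
  L7 li=∅ lo=∅
  L8 li=∅ lo=∅

Conflict graph:
  a↔{h,i,r}
  h↔{a,i,r}
  i↔{a,h}
  r↔{a,h}

Registers:
  lower bound: {a,h,i} mutually conflict ⇒ χ ≥ 3
  assign a→c0 h→c1 i→c2 r→c2 — no edge inside a register ⇒ χ ≤ 3
  χ = 3

Answer: 3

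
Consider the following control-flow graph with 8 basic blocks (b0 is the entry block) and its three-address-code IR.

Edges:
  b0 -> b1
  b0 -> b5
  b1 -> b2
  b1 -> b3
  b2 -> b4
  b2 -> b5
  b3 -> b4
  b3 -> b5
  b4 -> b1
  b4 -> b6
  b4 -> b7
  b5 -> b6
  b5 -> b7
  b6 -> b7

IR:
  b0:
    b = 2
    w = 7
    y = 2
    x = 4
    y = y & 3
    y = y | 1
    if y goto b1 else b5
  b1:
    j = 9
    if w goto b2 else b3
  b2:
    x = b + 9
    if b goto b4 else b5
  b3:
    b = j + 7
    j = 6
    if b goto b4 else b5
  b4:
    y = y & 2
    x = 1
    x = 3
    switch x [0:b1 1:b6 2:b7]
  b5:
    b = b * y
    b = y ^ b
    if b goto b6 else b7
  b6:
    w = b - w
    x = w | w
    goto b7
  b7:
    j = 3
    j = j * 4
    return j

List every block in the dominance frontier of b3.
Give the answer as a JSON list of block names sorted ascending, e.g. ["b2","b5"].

idom tree: b1←b0 b2←b1 b3←b1 b4←b1 b5←b0 b6←b0 b7←b0
Dom∩ at merges:
  b1: preds {b0,b4}: {b0} ∩ {b0,b1,b4} = {b0}; idom=b0
  b4: preds {b2,b3}: {b0,b1,b2} ∩ {b0,b1,b3} = {b0,b1}; idom=b1
  b5: preds {b0,b2,b3}: {b0} ∩ {b0,b1,b2} ∩ {b0,b1,b3} = {b0}; idom=b0
  b6: preds {b4,b5}: {b0,b1,b4} ∩ {b0,b5} = {b0}; idom=b0
  b7: preds {b4,b5,b6}: {b0,b1,b4} ∩ {b0,b5} ∩ {b0,b6} = {b0}; idom=b0

DF walk-up:
  b1←b0: walk · to b0
  b1←b4: walk b4→b1 to b0
  b4←b2: walk b2 to b1
  b4←b3: walk b3 to b1
  b5←b0: walk · to b0
  b5←b2: walk b2→b1 to b0
  b5←b3: walk b3→b1 to b0
  b6←b4: walk b4→b1 to b0
  b6←b5: walk b5 to b0
  b7←b4: walk b4→b1 to b0
  b7←b5: walk b5 to b0
  b7←b6: walk b6 to b0
  DF(b0)=∅
  DF(b1)={b1,b5,b6,b7}
  DF(b2)={b4,b5}
  DF(b3)={b4,b5}
  DF(b4)={b1,b6,b7}
  DF(b5)={b6,b7}
  DF(b6)={b7}
  DF(b7)=∅

DF(b3) = ["b4", "b5"]

Answer: ["b4", "b5"]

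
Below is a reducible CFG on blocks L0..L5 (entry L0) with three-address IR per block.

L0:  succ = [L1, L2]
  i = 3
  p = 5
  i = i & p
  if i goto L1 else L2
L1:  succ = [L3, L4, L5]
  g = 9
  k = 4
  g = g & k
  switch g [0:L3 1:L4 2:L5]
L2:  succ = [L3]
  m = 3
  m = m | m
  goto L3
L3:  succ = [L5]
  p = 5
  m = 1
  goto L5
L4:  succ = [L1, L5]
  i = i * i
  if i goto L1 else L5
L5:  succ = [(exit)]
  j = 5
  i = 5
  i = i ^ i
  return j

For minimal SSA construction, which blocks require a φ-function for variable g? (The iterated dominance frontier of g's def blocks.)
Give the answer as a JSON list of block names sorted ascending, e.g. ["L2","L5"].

Answer: ["L1", "L3", "L5"]

Working:
idom tree: L1←L0 L2←L0 L3←L0 L4←L1 L5←L0
Dom∩ at merges:
  L1: preds {L0,L4}: {L0} ∩ {L0,L1,L4} = {L0}; idom=L0
  L3: preds {L1,L2}: {L0,L1} ∩ {L0,L2} = {L0}; idom=L0
  L5: preds {L1,L3,L4}: {L0,L1} ∩ {L0,L3} ∩ {L0,L1,L4} = {L0}; idom=L0

Frontier:
  L1←L0: walk · to L0
  L1←L4: walk L4→L1 to L0
  L3←L1: walk L1 to L0
  L3←L2: walk L2 to L0
  L5←L1: walk L1 to L0
  L5←L3: walk L3 to L0
  L5←L4: walk L4→L1 to L0
  DF(L0)=∅
  DF(L1)={L1,L3,L5}
  DF(L2)={L3}
  DF(L3)={L5}
  DF(L4)={L1,L5}
  DF(L5)=∅

φ for g: defs {L1}
  DF⁺ = {L1,L3,L5}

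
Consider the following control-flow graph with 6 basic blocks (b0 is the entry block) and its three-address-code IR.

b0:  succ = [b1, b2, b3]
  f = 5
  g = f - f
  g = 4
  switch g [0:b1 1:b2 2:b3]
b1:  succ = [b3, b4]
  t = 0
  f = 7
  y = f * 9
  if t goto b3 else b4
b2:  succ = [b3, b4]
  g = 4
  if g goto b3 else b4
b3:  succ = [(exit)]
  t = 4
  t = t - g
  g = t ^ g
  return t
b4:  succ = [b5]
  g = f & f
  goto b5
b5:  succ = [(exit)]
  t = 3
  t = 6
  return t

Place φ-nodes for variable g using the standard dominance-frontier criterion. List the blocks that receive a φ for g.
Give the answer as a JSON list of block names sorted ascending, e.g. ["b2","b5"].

idom tree: b1←b0 b2←b0 b3←b0 b4←b0 b5←b4
Dom∩ at merges:
  b3: preds {b0,b1,b2}: {b0} ∩ {b0,b1} ∩ {b0,b2} = {b0}; idom=b0
  b4: preds {b1,b2}: {b0,b1} ∩ {b0,b2} = {b0}; idom=b0

DF derivation:
  b3←b0: walk · to b0
  b3←b1: walk b1 to b0
  b3←b2: walk b2 to b0
  b4←b1: walk b1 to b0
  b4←b2: walk b2 to b0
  b0: DF=∅
  b1: DF={b3,b4}
  b2: DF={b3,b4}
  b3: DF=∅
  b4: DF=∅
  b5: DF=∅

φ for g: defs {b0,b2,b3,b4}
  DF⁺ = {b3,b4}

Answer: ["b3", "b4"]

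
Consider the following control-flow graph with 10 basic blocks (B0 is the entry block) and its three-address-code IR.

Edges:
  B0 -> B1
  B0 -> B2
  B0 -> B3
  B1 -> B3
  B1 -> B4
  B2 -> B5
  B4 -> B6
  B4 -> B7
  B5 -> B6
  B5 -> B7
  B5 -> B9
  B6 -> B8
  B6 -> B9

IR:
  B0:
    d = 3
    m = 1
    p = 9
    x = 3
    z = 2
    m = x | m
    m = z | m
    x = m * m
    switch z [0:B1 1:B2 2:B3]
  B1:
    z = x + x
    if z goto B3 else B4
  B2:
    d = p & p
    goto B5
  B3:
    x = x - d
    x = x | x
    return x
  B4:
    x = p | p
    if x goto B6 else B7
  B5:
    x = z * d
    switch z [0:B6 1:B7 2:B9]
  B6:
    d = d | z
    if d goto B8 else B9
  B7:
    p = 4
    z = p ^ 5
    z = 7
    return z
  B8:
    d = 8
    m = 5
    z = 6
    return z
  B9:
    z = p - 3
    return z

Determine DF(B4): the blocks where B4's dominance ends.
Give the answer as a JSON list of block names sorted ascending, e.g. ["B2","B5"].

Answer: ["B6", "B7"]

Derivation:
idom tree: B1←B0 B2←B0 B3←B0 B4←B1 B5←B2 B6←B0 B7←B0 B8←B6 B9←B0
Dom∩ at merges:
  B3: preds {B0,B1}: {B0} ∩ {B0,B1} = {B0}; idom=B0
  B6: preds {B4,B5}: {B0,B1,B4} ∩ {B0,B2,B5} = {B0}; idom=B0
  B7: preds {B4,B5}: {B0,B1,B4} ∩ {B0,B2,B5} = {B0}; idom=B0
  B9: preds {B5,B6}: {B0,B2,B5} ∩ {B0,B6} = {B0}; idom=B0

Frontier:
  B3←B0: walk · to B0
  B3←B1: walk B1 to B0
  B6←B4: walk B4→B1 to B0
  B6←B5: walk B5→B2 to B0
  B7←B4: walk B4→B1 to B0
  B7←B5: walk B5→B2 to B0
  B9←B5: walk B5→B2 to B0
  B9←B6: walk B6 to B0
  DF(B0)=∅
  DF(B1)={B3,B6,B7}
  DF(B2)={B6,B7,B9}
  DF(B3)=∅
  DF(B4)={B6,B7}
  DF(B5)={B6,B7,B9}
  DF(B6)={B9}
  DF(B7)=∅
  DF(B8)=∅
  DF(B9)=∅

DF(B4) = ["B6", "B7"]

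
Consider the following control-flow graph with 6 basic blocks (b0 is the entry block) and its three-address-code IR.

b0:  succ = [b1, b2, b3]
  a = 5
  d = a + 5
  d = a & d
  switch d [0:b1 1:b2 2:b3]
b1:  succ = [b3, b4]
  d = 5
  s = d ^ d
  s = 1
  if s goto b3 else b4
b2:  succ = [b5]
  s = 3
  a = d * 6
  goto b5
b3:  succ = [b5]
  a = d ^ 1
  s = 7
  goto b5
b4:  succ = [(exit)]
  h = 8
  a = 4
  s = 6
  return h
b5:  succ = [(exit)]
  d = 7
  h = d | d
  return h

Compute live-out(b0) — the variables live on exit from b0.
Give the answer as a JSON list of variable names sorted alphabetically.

Per-block:
  b0 def {a,d} use ∅
  b1 def {d,s} use ∅
  b2 def {a,s} use {d}
  b3 def {a,s} use {d}
  b4 def {a,h,s} use ∅
  b5 def {d,h} use ∅

Backward fixpoint:
  b0 li=∅ lo={d}
  b1 li=∅ lo={d}
  b2 li={d} lo=∅
  b3 li={d} lo=∅
  b4 li=∅ lo=∅
  b5 li=∅ lo=∅

live-out(b0) = ["d"]

Answer: ["d"]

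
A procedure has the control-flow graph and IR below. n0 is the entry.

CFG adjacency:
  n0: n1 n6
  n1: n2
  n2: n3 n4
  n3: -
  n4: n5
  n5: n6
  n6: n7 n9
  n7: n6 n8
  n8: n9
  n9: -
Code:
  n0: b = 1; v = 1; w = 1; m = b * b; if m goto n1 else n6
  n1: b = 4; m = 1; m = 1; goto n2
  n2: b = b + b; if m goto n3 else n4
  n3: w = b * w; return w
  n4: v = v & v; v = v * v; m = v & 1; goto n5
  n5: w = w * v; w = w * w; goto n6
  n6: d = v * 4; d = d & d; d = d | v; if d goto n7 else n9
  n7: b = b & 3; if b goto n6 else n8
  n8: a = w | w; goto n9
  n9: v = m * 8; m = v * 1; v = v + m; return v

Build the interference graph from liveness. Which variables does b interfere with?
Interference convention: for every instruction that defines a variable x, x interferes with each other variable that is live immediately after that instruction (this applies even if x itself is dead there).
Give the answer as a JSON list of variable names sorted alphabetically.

Answer: ["d", "m", "v", "w"]

Analysis:
Block summaries:
  n0 def {b,m,v,w} use ∅
  n1 def {b,m} use ∅
  n2 def {b} use {b,m}
  n3 def {w} use {b,w}
  n4 def {m,v} use {v}
  n5 def {w} use {v,w}
  n6 def {d} use {v}
  n7 def {b} use {b}
  n8 def {a} use {w}
  n9 def {m,v} use {m}

Backward fixpoint:
  n0 li=∅ lo={b,m,v,w}
  n1 li={v,w} lo={b,m,v,w}
  n2 li={b,m,v,w} lo={b,v,w}
  n3 li={b,w} lo=∅
  n4 li={b,v,w} lo={b,m,v,w}
  n5 li={b,m,v,w} lo={b,m,v,w}
  n6 li={b,m,v,w} lo={b,m,v,w}
  n7 li={b,m,v,w} lo={b,m,v,w}
  n8 li={m,w} lo={m}
  n9 li={m} lo=∅

Conflict graph:
  a↔{m}
  b↔{d,m,v,w}
  d↔{b,m,v,w}
  m↔{a,b,d,v,w}
  v↔{b,d,m,w}
  w↔{b,d,m,v}

N(b) = ["d", "m", "v", "w"]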